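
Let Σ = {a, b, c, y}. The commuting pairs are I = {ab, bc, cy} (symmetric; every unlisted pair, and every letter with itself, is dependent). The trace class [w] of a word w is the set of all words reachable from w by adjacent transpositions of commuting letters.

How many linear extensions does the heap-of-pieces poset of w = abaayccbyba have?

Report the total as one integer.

0(a) covers ∅
1(b) covers ∅
2(a) covers 0:a
3(a) covers 2:a
4(y) covers 1:b, 3:a
5(c) covers 3:a
6(c) covers 5:c
7(b) covers 4:y
8(y) covers 7:b
9(b) covers 8:y
10(a) covers 6:c, 8:y
floor of heap: 0:a, 1:b
completions by unplaced set U, small U first (add the entries for U minus each lowest piece of U):
  |U|=1: {9}:1  {10}:1
  |U|=2: {6,10}:1  {9,10}:2
  |U|=3: {5,6,10}:1  {6,9,10}:3  {8,9,10}:2
  |U|=4: {5,6,9,10}:4  {6,8,9,10}:5  {7,8,9,10}:2
  |U|=5: {4,7,8,9,10}:2  {5,6,8,9,10}:9  {6,7,8,9,10}:7
  |U|=6: {1,4,7,8,9,10}:2  {4,6,7,8,9,10}:9  {5,6,7,8,9,10}:16
  |U|=7: {1,4,6,7,8,9,10}:11  {4,5,6,7,8,9,10}:25
  |U|=8: {1,4,5,6,7,8,9,10}:36  {3,4,5,6,7,8,9,10}:25
  |U|=9: {1,3,4,5,6,7,8,9,10}:61  {2,3,4,5,6,7,8,9,10}:25
  start at 0(a): 86
  start at 1(b): 25
sum over floor = 111

111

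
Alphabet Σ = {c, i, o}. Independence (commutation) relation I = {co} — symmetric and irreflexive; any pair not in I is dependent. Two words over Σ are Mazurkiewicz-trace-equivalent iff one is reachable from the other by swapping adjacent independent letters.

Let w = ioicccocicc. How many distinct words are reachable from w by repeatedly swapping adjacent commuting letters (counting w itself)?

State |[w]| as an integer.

drop 0:i onto floor
drop 1:o onto {0:i}
drop 2:i onto {1:o}
drop 3:c onto {2:i}
drop 4:c onto {3:c}
drop 5:c onto {4:c}
drop 6:o onto {2:i}
drop 7:c onto {5:c}
drop 8:i onto {6:o, 7:c}
drop 9:c onto {8:i}
drop 10:c onto {9:c}
ground layer = {0:i}
drop-orders for the pieces not yet dropped (sum over which currently-grounded one goes next):
  1 to go: {10} 1
  2 to go: {9,10} 1
  3 to go: {8,9,10} 1
  4 to go: {6,8,9,10} 1  {7,8,9,10} 1
  5 to go: {5,7,8,9,10} 1  {6,7,8,9,10} 2
  6 to go: {4,5,7,8,9,10} 1  {5,6,7,8,9,10} 3
  7 to go: {3,4,5,7,8,9,10} 1  {4,5,6,7,8,9,10} 4
  8 to go: {3,4,5,6,7,8,9,10} 5
  9 to go: {2,3,4,5,6,7,8,9,10} 5
  if 0:i drops first: 5 orders

5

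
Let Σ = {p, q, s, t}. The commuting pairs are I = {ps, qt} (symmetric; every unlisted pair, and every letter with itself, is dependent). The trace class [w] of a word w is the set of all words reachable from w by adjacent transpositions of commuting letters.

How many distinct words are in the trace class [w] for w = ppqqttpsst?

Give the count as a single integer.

18

piece 0:p — minimal
piece 1:p rests on {0:p}
piece 2:q rests on {1:p}
piece 3:q rests on {2:q}
piece 4:t rests on {1:p}
piece 5:t rests on {4:t}
piece 6:p rests on {3:q, 5:t}
piece 7:s rests on {3:q, 5:t}
piece 8:s rests on {7:s}
piece 9:t rests on {6:p, 8:s}
minimal pieces: {0:p}
ways to finish when only these pieces remain (= sum over removing one remaining piece with nothing left below it):
  1 left: {9}→1
  2 left: {6,9}→1  {8,9}→1
  3 left: {6,8,9}→2  {7,8,9}→1
  4 left: {6,7,8,9}→3
  5 left: {3,6,7,8,9}→3  {5,6,7,8,9}→3
  6 left: {2,3,6,7,8,9}→3  {3,5,6,7,8,9}→6  {4,5,6,7,8,9}→3
  7 left: {2,3,5,6,7,8,9}→9  {3,4,5,6,7,8,9}→9
  8 left: {2,3,4,5,6,7,8,9}→18
  placing 0:p first → 18 extensions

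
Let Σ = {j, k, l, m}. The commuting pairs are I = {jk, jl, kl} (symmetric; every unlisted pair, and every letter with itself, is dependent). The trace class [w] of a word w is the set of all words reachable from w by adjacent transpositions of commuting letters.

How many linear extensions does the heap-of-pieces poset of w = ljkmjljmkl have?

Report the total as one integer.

36

0(l) covers ∅
1(j) covers ∅
2(k) covers ∅
3(m) covers 0:l, 1:j, 2:k
4(j) covers 3:m
5(l) covers 3:m
6(j) covers 4:j
7(m) covers 5:l, 6:j
8(k) covers 7:m
9(l) covers 7:m
floor of heap: 0:l, 1:j, 2:k
completions by unplaced set U, small U first (add the entries for U minus each lowest piece of U):
  |U|=1: {8}:1  {9}:1
  |U|=2: {8,9}:2
  |U|=3: {7,8,9}:2
  |U|=4: {5,7,8,9}:2  {6,7,8,9}:2
  |U|=5: {4,6,7,8,9}:2  {5,6,7,8,9}:4
  |U|=6: {4,5,6,7,8,9}:6
  |U|=7: {3,4,5,6,7,8,9}:6
  |U|=8: {0,3,4,5,6,7,8,9}:6  {1,3,4,5,6,7,8,9}:6  {2,3,4,5,6,7,8,9}:6
  start at 0(l): 12
  start at 1(j): 12
  start at 2(k): 12
sum over floor = 36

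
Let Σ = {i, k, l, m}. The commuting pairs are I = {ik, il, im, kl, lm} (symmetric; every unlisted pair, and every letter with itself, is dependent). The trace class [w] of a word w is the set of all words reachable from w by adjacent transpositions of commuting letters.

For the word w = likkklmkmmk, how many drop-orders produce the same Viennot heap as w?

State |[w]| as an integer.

495

#0=l has no predecessor
#1=i has no predecessor
#2=k has no predecessor
#3=k depends on [2:k]
#4=k depends on [3:k]
#5=l depends on [0:l]
#6=m depends on [4:k]
#7=k depends on [6:m]
#8=m depends on [7:k]
#9=m depends on [8:m]
#10=k depends on [9:m]
sources: [0:l, 1:i, 2:k]
N(rest) = Σ N(rest − s) over sources s of rest; N(one piece) = 1:
  size 1 → [1]=1  [5]=1  [10]=1
  size 2 → [0,5]=1  [1,5]=2  [1,10]=2  [5,10]=2  [9,10]=1
  size 3 → [0,1,5]=3  [0,5,10]=3  [1,5,10]=6  [1,9,10]=3  [5,9,10]=3  [8,9,10]=1
  size 4 → [0,1,5,10]=12  [0,5,9,10]=6  [1,5,9,10]=12  [1,8,9,10]=4  [5,8,9,10]=4  [7,8,9,10]=1
  size 5 → [0,1,5,9,10]=30  [0,5,8,9,10]=10  [1,5,8,9,10]=20  [1,7,8,9,10]=5  [5,7,8,9,10]=5  [6,7,8,9,10]=1
  size 6 → [0,1,5,8,9,10]=60  [0,5,7,8,9,10]=15  [1,5,7,8,9,10]=30  [1,6,7,8,9,10]=6  [4,6,7,8,9,10]=1  [5,6,7,8,9,10]=6
  size 7 → [0,1,5,7,8,9,10]=105  [0,5,6,7,8,9,10]=21  [1,4,6,7,8,9,10]=7  [1,5,6,7,8,9,10]=42  [3,4,6,7,8,9,10]=1  [4,5,6,7,8,9,10]=7
  size 8 → [0,1,5,6,7,8,9,10]=168  [0,4,5,6,7,8,9,10]=28  [1,3,4,6,7,8,9,10]=8  [1,4,5,6,7,8,9,10]=56  [2,3,4,6,7,8,9,10]=1  [3,4,5,6,7,8,9,10]=8
  size 9 → [0,1,4,5,6,7,8,9,10]=252  [0,3,4,5,6,7,8,9,10]=36  [1,2,3,4,6,7,8,9,10]=9  [1,3,4,5,6,7,8,9,10]=72  [2,3,4,5,6,7,8,9,10]=9
  first=0(l) contributes 90
  first=1(i) contributes 45
  first=2(k) contributes 360
|[w]| = 495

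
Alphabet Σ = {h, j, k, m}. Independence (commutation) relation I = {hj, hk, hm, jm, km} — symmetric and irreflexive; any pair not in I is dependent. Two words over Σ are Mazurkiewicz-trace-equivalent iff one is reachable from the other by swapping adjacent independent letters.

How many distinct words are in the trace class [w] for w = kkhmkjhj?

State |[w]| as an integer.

168

0(k) covers ∅
1(k) covers 0:k
2(h) covers ∅
3(m) covers ∅
4(k) covers 1:k
5(j) covers 4:k
6(h) covers 2:h
7(j) covers 5:j
floor of heap: 0:k, 2:h, 3:m
completions by unplaced set U, small U first (add the entries for U minus each lowest piece of U):
  |U|=1: {3}:1  {6}:1  {7}:1
  |U|=2: {2,6}:1  {3,6}:2  {3,7}:2  {5,7}:1  {6,7}:2
  |U|=3: {2,3,6}:3  {2,6,7}:3  {3,5,7}:3  {3,6,7}:6  {4,5,7}:1  {5,6,7}:3
  |U|=4: {1,4,5,7}:1  {2,3,6,7}:12  {2,5,6,7}:6  {3,4,5,7}:4  {3,5,6,7}:12  {4,5,6,7}:4
  |U|=5: {0,1,4,5,7}:1  {1,3,4,5,7}:5  {1,4,5,6,7}:5  {2,3,5,6,7}:30  {2,4,5,6,7}:10  {3,4,5,6,7}:20
  |U|=6: {0,1,3,4,5,7}:6  {0,1,4,5,6,7}:6  {1,2,4,5,6,7}:15  {1,3,4,5,6,7}:30  {2,3,4,5,6,7}:60
  start at 0(k): 105
  start at 2(h): 42
  start at 3(m): 21
sum over floor = 168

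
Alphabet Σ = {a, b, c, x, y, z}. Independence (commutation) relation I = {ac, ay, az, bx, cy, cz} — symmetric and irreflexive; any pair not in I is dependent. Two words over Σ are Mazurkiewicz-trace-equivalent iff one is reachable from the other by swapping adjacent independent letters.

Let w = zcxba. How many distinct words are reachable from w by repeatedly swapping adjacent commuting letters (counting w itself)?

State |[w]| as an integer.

4

drop 0:z onto floor
drop 1:c onto floor
drop 2:x onto {0:z, 1:c}
drop 3:b onto {0:z, 1:c}
drop 4:a onto {2:x, 3:b}
ground layer = {0:z, 1:c}
drop-orders for the pieces not yet dropped (sum over which currently-grounded one goes next):
  1 to go: {4} 1
  2 to go: {2,4} 1  {3,4} 1
  3 to go: {2,3,4} 2
  if 0:z drops first: 2 orders
  if 1:c drops first: 2 orders
heap linearizations: 4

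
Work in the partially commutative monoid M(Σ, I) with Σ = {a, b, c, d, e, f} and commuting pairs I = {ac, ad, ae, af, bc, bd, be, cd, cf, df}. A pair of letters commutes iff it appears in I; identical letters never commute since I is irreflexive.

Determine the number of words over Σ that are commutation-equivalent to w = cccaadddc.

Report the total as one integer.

1260

0(c) covers ∅
1(c) covers 0:c
2(c) covers 1:c
3(a) covers ∅
4(a) covers 3:a
5(d) covers ∅
6(d) covers 5:d
7(d) covers 6:d
8(c) covers 2:c
floor of heap: 0:c, 3:a, 5:d
completions by unplaced set U, small U first (add the entries for U minus each lowest piece of U):
  |U|=1: {4}:1  {7}:1  {8}:1
  |U|=2: {2,8}:1  {3,4}:1  {4,7}:2  {4,8}:2  {6,7}:1  {7,8}:2
  |U|=3: {1,2,8}:1  {2,4,8}:3  {2,7,8}:3  {3,4,7}:3  {3,4,8}:3  {4,6,7}:3  {4,7,8}:6  {5,6,7}:1  {6,7,8}:3
  |U|=4: {0,1,2,8}:1  {1,2,4,8}:4  {1,2,7,8}:4  {2,3,4,8}:6  {2,4,7,8}:12  {2,6,7,8}:6  {3,4,6,7}:6  {3,4,7,8}:12  {4,5,6,7}:4  {4,6,7,8}:12  {5,6,7,8}:4
  |U|=5: {0,1,2,4,8}:5  {0,1,2,7,8}:5  {1,2,3,4,8}:10  {1,2,4,7,8}:20  {1,2,6,7,8}:10  {2,3,4,7,8}:30  {2,4,6,7,8}:30  {2,5,6,7,8}:10  {3,4,5,6,7}:10  {3,4,6,7,8}:30  {4,5,6,7,8}:20
  |U|=6: {0,1,2,3,4,8}:15  {0,1,2,4,7,8}:30  {0,1,2,6,7,8}:15  {1,2,3,4,7,8}:60  {1,2,4,6,7,8}:60  {1,2,5,6,7,8}:20  {2,3,4,6,7,8}:90  {2,4,5,6,7,8}:60  {3,4,5,6,7,8}:60
  |U|=7: {0,1,2,3,4,7,8}:105  {0,1,2,4,6,7,8}:105  {0,1,2,5,6,7,8}:35  {1,2,3,4,6,7,8}:210  {1,2,4,5,6,7,8}:140  {2,3,4,5,6,7,8}:210
  start at 0(c): 560
  start at 3(a): 280
  start at 5(d): 420
sum over floor = 1260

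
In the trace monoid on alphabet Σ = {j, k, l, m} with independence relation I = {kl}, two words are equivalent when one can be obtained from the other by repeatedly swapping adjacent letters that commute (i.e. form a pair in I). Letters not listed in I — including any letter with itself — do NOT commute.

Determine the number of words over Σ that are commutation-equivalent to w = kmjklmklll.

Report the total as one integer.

8

piece 0:k — minimal
piece 1:m rests on {0:k}
piece 2:j rests on {1:m}
piece 3:k rests on {2:j}
piece 4:l rests on {2:j}
piece 5:m rests on {3:k, 4:l}
piece 6:k rests on {5:m}
piece 7:l rests on {5:m}
piece 8:l rests on {7:l}
piece 9:l rests on {8:l}
minimal pieces: {0:k}
ways to finish when only these pieces remain (= sum over removing one remaining piece with nothing left below it):
  1 left: {6}→1  {9}→1
  2 left: {6,9}→2  {8,9}→1
  3 left: {6,8,9}→3  {7,8,9}→1
  4 left: {6,7,8,9}→4
  5 left: {5,6,7,8,9}→4
  6 left: {3,5,6,7,8,9}→4  {4,5,6,7,8,9}→4
  7 left: {3,4,5,6,7,8,9}→8
  8 left: {2,3,4,5,6,7,8,9}→8
  placing 0:k first → 8 extensions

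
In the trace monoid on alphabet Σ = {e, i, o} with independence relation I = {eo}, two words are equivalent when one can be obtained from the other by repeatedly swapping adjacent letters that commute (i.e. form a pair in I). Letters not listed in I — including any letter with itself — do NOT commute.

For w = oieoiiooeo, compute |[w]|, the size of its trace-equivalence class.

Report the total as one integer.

8

drop 0:o onto floor
drop 1:i onto {0:o}
drop 2:e onto {1:i}
drop 3:o onto {1:i}
drop 4:i onto {2:e, 3:o}
drop 5:i onto {4:i}
drop 6:o onto {5:i}
drop 7:o onto {6:o}
drop 8:e onto {5:i}
drop 9:o onto {7:o}
ground layer = {0:o}
drop-orders for the pieces not yet dropped (sum over which currently-grounded one goes next):
  1 to go: {8} 1  {9} 1
  2 to go: {7,9} 1  {8,9} 2
  3 to go: {6,7,9} 1  {7,8,9} 3
  4 to go: {6,7,8,9} 4
  5 to go: {5,6,7,8,9} 4
  6 to go: {4,5,6,7,8,9} 4
  7 to go: {2,4,5,6,7,8,9} 4  {3,4,5,6,7,8,9} 4
  8 to go: {2,3,4,5,6,7,8,9} 8
  if 0:o drops first: 8 orders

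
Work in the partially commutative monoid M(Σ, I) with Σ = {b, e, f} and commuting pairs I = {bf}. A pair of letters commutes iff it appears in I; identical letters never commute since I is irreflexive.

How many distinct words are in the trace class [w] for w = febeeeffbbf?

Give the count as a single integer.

piece 0:f — minimal
piece 1:e rests on {0:f}
piece 2:b rests on {1:e}
piece 3:e rests on {2:b}
piece 4:e rests on {3:e}
piece 5:e rests on {4:e}
piece 6:f rests on {5:e}
piece 7:f rests on {6:f}
piece 8:b rests on {5:e}
piece 9:b rests on {8:b}
piece 10:f rests on {7:f}
minimal pieces: {0:f}
ways to finish when only these pieces remain (= sum over removing one remaining piece with nothing left below it):
  1 left: {9}→1  {10}→1
  2 left: {7,10}→1  {8,9}→1  {9,10}→2
  3 left: {6,7,10}→1  {7,9,10}→3  {8,9,10}→3
  4 left: {6,7,9,10}→4  {7,8,9,10}→6
  5 left: {6,7,8,9,10}→10
  6 left: {5,6,7,8,9,10}→10
  7 left: {4,5,6,7,8,9,10}→10
  8 left: {3,4,5,6,7,8,9,10}→10
  9 left: {2,3,4,5,6,7,8,9,10}→10
  placing 0:f first → 10 extensions

10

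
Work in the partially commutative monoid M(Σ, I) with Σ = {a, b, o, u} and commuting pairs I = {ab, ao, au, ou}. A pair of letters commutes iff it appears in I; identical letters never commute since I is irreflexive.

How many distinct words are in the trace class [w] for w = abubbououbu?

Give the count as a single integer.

piece 0:a — minimal
piece 1:b — minimal
piece 2:u rests on {1:b}
piece 3:b rests on {2:u}
piece 4:b rests on {3:b}
piece 5:o rests on {4:b}
piece 6:u rests on {4:b}
piece 7:o rests on {5:o}
piece 8:u rests on {6:u}
piece 9:b rests on {7:o, 8:u}
piece 10:u rests on {9:b}
minimal pieces: {0:a, 1:b}
ways to finish when only these pieces remain (= sum over removing one remaining piece with nothing left below it):
  1 left: {0}→1  {10}→1
  2 left: {0,10}→2  {9,10}→1
  3 left: {0,9,10}→3  {7,9,10}→1  {8,9,10}→1
  4 left: {0,7,9,10}→4  {0,8,9,10}→4  {5,7,9,10}→1  {6,8,9,10}→1  {7,8,9,10}→2
  5 left: {0,5,7,9,10}→5  {0,6,8,9,10}→5  {0,7,8,9,10}→10  {5,7,8,9,10}→3  {6,7,8,9,10}→3
  6 left: {0,5,7,8,9,10}→18  {0,6,7,8,9,10}→18  {5,6,7,8,9,10}→6
  7 left: {0,5,6,7,8,9,10}→42  {4,5,6,7,8,9,10}→6
  8 left: {0,4,5,6,7,8,9,10}→48  {3,4,5,6,7,8,9,10}→6
  9 left: {0,3,4,5,6,7,8,9,10}→54  {2,3,4,5,6,7,8,9,10}→6
  placing 0:a first → 6 extensions
  placing 1:b first → 60 extensions
total linear extensions = 66

66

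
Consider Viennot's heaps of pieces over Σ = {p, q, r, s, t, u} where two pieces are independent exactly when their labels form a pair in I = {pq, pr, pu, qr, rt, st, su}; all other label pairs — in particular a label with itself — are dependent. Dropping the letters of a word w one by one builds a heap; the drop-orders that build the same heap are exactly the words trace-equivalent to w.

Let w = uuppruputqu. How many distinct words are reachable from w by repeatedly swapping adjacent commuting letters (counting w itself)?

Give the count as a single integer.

56

drop 0:u onto floor
drop 1:u onto {0:u}
drop 2:p onto floor
drop 3:p onto {2:p}
drop 4:r onto {1:u}
drop 5:u onto {4:r}
drop 6:p onto {3:p}
drop 7:u onto {5:u}
drop 8:t onto {6:p, 7:u}
drop 9:q onto {8:t}
drop 10:u onto {9:q}
ground layer = {0:u, 2:p}
drop-orders for the pieces not yet dropped (sum over which currently-grounded one goes next):
  1 to go: {10} 1
  2 to go: {9,10} 1
  3 to go: {8,9,10} 1
  4 to go: {6,8,9,10} 1  {7,8,9,10} 1
  5 to go: {3,6,8,9,10} 1  {5,7,8,9,10} 1  {6,7,8,9,10} 2
  6 to go: {2,3,6,8,9,10} 1  {3,6,7,8,9,10} 3  {4,5,7,8,9,10} 1  {5,6,7,8,9,10} 3
  7 to go: {1,4,5,7,8,9,10} 1  {2,3,6,7,8,9,10} 4  {3,5,6,7,8,9,10} 6  {4,5,6,7,8,9,10} 4
  8 to go: {0,1,4,5,7,8,9,10} 1  {1,4,5,6,7,8,9,10} 5  {2,3,5,6,7,8,9,10} 10  {3,4,5,6,7,8,9,10} 10
  9 to go: {0,1,4,5,6,7,8,9,10} 6  {1,3,4,5,6,7,8,9,10} 15  {2,3,4,5,6,7,8,9,10} 20
  if 0:u drops first: 35 orders
  if 2:p drops first: 21 orders
heap linearizations: 56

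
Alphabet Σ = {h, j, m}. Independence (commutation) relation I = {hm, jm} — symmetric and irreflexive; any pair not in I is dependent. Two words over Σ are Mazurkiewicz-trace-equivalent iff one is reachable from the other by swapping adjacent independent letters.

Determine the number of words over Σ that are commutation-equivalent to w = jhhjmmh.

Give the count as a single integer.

0(j) covers ∅
1(h) covers 0:j
2(h) covers 1:h
3(j) covers 2:h
4(m) covers ∅
5(m) covers 4:m
6(h) covers 3:j
floor of heap: 0:j, 4:m
completions by unplaced set U, small U first (add the entries for U minus each lowest piece of U):
  |U|=1: {5}:1  {6}:1
  |U|=2: {3,6}:1  {4,5}:1  {5,6}:2
  |U|=3: {2,3,6}:1  {3,5,6}:3  {4,5,6}:3
  |U|=4: {1,2,3,6}:1  {2,3,5,6}:4  {3,4,5,6}:6
  |U|=5: {0,1,2,3,6}:1  {1,2,3,5,6}:5  {2,3,4,5,6}:10
  start at 0(j): 15
  start at 4(m): 6
sum over floor = 21

21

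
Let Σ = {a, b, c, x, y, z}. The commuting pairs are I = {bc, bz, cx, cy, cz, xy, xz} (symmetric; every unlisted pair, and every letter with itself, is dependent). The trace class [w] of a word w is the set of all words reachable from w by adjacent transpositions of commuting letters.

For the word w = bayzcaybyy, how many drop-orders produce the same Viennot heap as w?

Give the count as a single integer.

3

#0=b has no predecessor
#1=a depends on [0:b]
#2=y depends on [1:a]
#3=z depends on [2:y]
#4=c depends on [1:a]
#5=a depends on [3:z, 4:c]
#6=y depends on [5:a]
#7=b depends on [6:y]
#8=y depends on [7:b]
#9=y depends on [8:y]
sources: [0:b]
N(rest) = Σ N(rest − s) over sources s of rest; N(one piece) = 1:
  size 1 → [9]=1
  size 2 → [8,9]=1
  size 3 → [7,8,9]=1
  size 4 → [6,7,8,9]=1
  size 5 → [5,6,7,8,9]=1
  size 6 → [3,5,6,7,8,9]=1  [4,5,6,7,8,9]=1
  size 7 → [2,3,5,6,7,8,9]=1  [3,4,5,6,7,8,9]=2
  size 8 → [2,3,4,5,6,7,8,9]=3
  first=0(b) contributes 3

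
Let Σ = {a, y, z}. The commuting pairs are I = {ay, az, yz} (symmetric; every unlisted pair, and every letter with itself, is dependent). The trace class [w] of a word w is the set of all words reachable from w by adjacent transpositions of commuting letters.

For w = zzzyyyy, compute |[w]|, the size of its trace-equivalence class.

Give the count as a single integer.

35

drop 0:z onto floor
drop 1:z onto {0:z}
drop 2:z onto {1:z}
drop 3:y onto floor
drop 4:y onto {3:y}
drop 5:y onto {4:y}
drop 6:y onto {5:y}
ground layer = {0:z, 3:y}
drop-orders for the pieces not yet dropped (sum over which currently-grounded one goes next):
  1 to go: {2} 1  {6} 1
  2 to go: {1,2} 1  {2,6} 2  {5,6} 1
  3 to go: {0,1,2} 1  {1,2,6} 3  {2,5,6} 3  {4,5,6} 1
  4 to go: {0,1,2,6} 4  {1,2,5,6} 6  {2,4,5,6} 4  {3,4,5,6} 1
  5 to go: {0,1,2,5,6} 10  {1,2,4,5,6} 10  {2,3,4,5,6} 5
  if 0:z drops first: 15 orders
  if 3:y drops first: 20 orders
heap linearizations: 35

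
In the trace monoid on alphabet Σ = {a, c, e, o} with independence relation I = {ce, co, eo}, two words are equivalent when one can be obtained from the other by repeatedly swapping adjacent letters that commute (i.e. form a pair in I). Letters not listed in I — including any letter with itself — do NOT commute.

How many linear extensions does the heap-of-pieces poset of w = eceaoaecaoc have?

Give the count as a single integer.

0(e) covers ∅
1(c) covers ∅
2(e) covers 0:e
3(a) covers 1:c, 2:e
4(o) covers 3:a
5(a) covers 4:o
6(e) covers 5:a
7(c) covers 5:a
8(a) covers 6:e, 7:c
9(o) covers 8:a
10(c) covers 8:a
floor of heap: 0:e, 1:c
completions by unplaced set U, small U first (add the entries for U minus each lowest piece of U):
  |U|=1: {9}:1  {10}:1
  |U|=2: {9,10}:2
  |U|=3: {8,9,10}:2
  |U|=4: {6,8,9,10}:2  {7,8,9,10}:2
  |U|=5: {6,7,8,9,10}:4
  |U|=6: {5,6,7,8,9,10}:4
  |U|=7: {4,5,6,7,8,9,10}:4
  |U|=8: {3,4,5,6,7,8,9,10}:4
  |U|=9: {1,3,4,5,6,7,8,9,10}:4  {2,3,4,5,6,7,8,9,10}:4
  start at 0(e): 8
  start at 1(c): 4
sum over floor = 12

12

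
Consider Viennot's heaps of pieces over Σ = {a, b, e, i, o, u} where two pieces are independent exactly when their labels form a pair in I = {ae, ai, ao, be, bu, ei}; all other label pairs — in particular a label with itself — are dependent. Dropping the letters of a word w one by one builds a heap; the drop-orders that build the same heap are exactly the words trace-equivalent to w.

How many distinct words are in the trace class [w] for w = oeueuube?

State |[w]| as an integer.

piece 0:o — minimal
piece 1:e rests on {0:o}
piece 2:u rests on {1:e}
piece 3:e rests on {2:u}
piece 4:u rests on {3:e}
piece 5:u rests on {4:u}
piece 6:b rests on {0:o}
piece 7:e rests on {5:u}
minimal pieces: {0:o}
ways to finish when only these pieces remain (= sum over removing one remaining piece with nothing left below it):
  1 left: {6}→1  {7}→1
  2 left: {5,7}→1  {6,7}→2
  3 left: {4,5,7}→1  {5,6,7}→3
  4 left: {3,4,5,7}→1  {4,5,6,7}→4
  5 left: {2,3,4,5,7}→1  {3,4,5,6,7}→5
  6 left: {1,2,3,4,5,7}→1  {2,3,4,5,6,7}→6
  placing 0:o first → 7 extensions

7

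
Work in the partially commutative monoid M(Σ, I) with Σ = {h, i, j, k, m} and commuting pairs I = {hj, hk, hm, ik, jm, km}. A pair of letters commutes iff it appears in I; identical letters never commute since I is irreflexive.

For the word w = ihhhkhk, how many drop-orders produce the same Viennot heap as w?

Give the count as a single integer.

#0=i has no predecessor
#1=h depends on [0:i]
#2=h depends on [1:h]
#3=h depends on [2:h]
#4=k has no predecessor
#5=h depends on [3:h]
#6=k depends on [4:k]
sources: [0:i, 4:k]
N(rest) = Σ N(rest − s) over sources s of rest; N(one piece) = 1:
  size 1 → [5]=1  [6]=1
  size 2 → [3,5]=1  [4,6]=1  [5,6]=2
  size 3 → [2,3,5]=1  [3,5,6]=3  [4,5,6]=3
  size 4 → [1,2,3,5]=1  [2,3,5,6]=4  [3,4,5,6]=6
  size 5 → [0,1,2,3,5]=1  [1,2,3,5,6]=5  [2,3,4,5,6]=10
  first=0(i) contributes 15
  first=4(k) contributes 6
|[w]| = 21

21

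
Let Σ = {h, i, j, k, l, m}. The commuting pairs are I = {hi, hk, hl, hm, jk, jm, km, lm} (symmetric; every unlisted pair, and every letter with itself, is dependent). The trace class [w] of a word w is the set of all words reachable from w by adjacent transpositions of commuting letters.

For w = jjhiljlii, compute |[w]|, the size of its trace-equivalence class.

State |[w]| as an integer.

3

#0=j has no predecessor
#1=j depends on [0:j]
#2=h depends on [1:j]
#3=i depends on [1:j]
#4=l depends on [3:i]
#5=j depends on [2:h, 4:l]
#6=l depends on [5:j]
#7=i depends on [6:l]
#8=i depends on [7:i]
sources: [0:j]
N(rest) = Σ N(rest − s) over sources s of rest; N(one piece) = 1:
  size 1 → [8]=1
  size 2 → [7,8]=1
  size 3 → [6,7,8]=1
  size 4 → [5,6,7,8]=1
  size 5 → [2,5,6,7,8]=1  [4,5,6,7,8]=1
  size 6 → [2,4,5,6,7,8]=2  [3,4,5,6,7,8]=1
  size 7 → [2,3,4,5,6,7,8]=3
  first=0(j) contributes 3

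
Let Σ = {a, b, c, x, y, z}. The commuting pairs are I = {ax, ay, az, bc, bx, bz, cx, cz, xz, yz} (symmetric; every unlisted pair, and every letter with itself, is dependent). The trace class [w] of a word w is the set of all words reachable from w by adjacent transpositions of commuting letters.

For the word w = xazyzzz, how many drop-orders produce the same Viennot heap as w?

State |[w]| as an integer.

#0=x has no predecessor
#1=a has no predecessor
#2=z has no predecessor
#3=y depends on [0:x]
#4=z depends on [2:z]
#5=z depends on [4:z]
#6=z depends on [5:z]
sources: [0:x, 1:a, 2:z]
N(rest) = Σ N(rest − s) over sources s of rest; N(one piece) = 1:
  size 1 → [1]=1  [3]=1  [6]=1
  size 2 → [0,3]=1  [1,3]=2  [1,6]=2  [3,6]=2  [5,6]=1
  size 3 → [0,1,3]=3  [0,3,6]=3  [1,3,6]=6  [1,5,6]=3  [3,5,6]=3  [4,5,6]=1
  size 4 → [0,1,3,6]=12  [0,3,5,6]=6  [1,3,5,6]=12  [1,4,5,6]=4  [2,4,5,6]=1  [3,4,5,6]=4
  size 5 → [0,1,3,5,6]=30  [0,3,4,5,6]=10  [1,2,4,5,6]=5  [1,3,4,5,6]=20  [2,3,4,5,6]=5
  first=0(x) contributes 30
  first=1(a) contributes 15
  first=2(z) contributes 60
|[w]| = 105

105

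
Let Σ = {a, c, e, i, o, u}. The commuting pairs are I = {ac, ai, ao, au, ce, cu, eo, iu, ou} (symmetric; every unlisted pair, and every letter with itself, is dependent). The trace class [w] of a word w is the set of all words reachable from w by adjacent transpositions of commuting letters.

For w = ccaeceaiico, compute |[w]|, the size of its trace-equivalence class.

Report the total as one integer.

#0=c has no predecessor
#1=c depends on [0:c]
#2=a has no predecessor
#3=e depends on [2:a]
#4=c depends on [1:c]
#5=e depends on [3:e]
#6=a depends on [5:e]
#7=i depends on [4:c, 5:e]
#8=i depends on [7:i]
#9=c depends on [8:i]
#10=o depends on [9:c]
sources: [0:c, 2:a]
N(rest) = Σ N(rest − s) over sources s of rest; N(one piece) = 1:
  size 1 → [6]=1  [10]=1
  size 2 → [6,10]=2  [9,10]=1
  size 3 → [6,9,10]=3  [8,9,10]=1
  size 4 → [6,8,9,10]=4  [7,8,9,10]=1
  size 5 → [4,7,8,9,10]=1  [6,7,8,9,10]=5
  size 6 → [1,4,7,8,9,10]=1  [4,6,7,8,9,10]=6  [5,6,7,8,9,10]=5
  size 7 → [0,1,4,7,8,9,10]=1  [1,4,6,7,8,9,10]=7  [3,5,6,7,8,9,10]=5  [4,5,6,7,8,9,10]=11
  size 8 → [0,1,4,6,7,8,9,10]=8  [1,4,5,6,7,8,9,10]=18  [2,3,5,6,7,8,9,10]=5  [3,4,5,6,7,8,9,10]=16
  size 9 → [0,1,4,5,6,7,8,9,10]=26  [1,3,4,5,6,7,8,9,10]=34  [2,3,4,5,6,7,8,9,10]=21
  first=0(c) contributes 55
  first=2(a) contributes 60
|[w]| = 115

115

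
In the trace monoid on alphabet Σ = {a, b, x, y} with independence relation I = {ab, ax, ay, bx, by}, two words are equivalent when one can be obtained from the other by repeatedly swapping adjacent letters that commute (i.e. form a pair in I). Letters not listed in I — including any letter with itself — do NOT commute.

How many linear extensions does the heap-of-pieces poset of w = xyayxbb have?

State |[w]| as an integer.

105

drop 0:x onto floor
drop 1:y onto {0:x}
drop 2:a onto floor
drop 3:y onto {1:y}
drop 4:x onto {3:y}
drop 5:b onto floor
drop 6:b onto {5:b}
ground layer = {0:x, 2:a, 5:b}
drop-orders for the pieces not yet dropped (sum over which currently-grounded one goes next):
  1 to go: {2} 1  {4} 1  {6} 1
  2 to go: {2,4} 2  {2,6} 2  {3,4} 1  {4,6} 2  {5,6} 1
  3 to go: {1,3,4} 1  {2,3,4} 3  {2,4,6} 6  {2,5,6} 3  {3,4,6} 3  {4,5,6} 3
  4 to go: {0,1,3,4} 1  {1,2,3,4} 4  {1,3,4,6} 4  {2,3,4,6} 12  {2,4,5,6} 12  {3,4,5,6} 6
  5 to go: {0,1,2,3,4} 5  {0,1,3,4,6} 5  {1,2,3,4,6} 20  {1,3,4,5,6} 10  {2,3,4,5,6} 30
  if 0:x drops first: 60 orders
  if 2:a drops first: 15 orders
  if 5:b drops first: 30 orders
heap linearizations: 105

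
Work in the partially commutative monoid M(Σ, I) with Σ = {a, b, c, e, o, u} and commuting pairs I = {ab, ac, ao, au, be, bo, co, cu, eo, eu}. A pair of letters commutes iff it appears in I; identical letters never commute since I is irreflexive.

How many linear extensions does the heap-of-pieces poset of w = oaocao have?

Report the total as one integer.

0(o) covers ∅
1(a) covers ∅
2(o) covers 0:o
3(c) covers ∅
4(a) covers 1:a
5(o) covers 2:o
floor of heap: 0:o, 1:a, 3:c
completions by unplaced set U, small U first (add the entries for U minus each lowest piece of U):
  |U|=1: {3}:1  {4}:1  {5}:1
  |U|=2: {1,4}:1  {2,5}:1  {3,4}:2  {3,5}:2  {4,5}:2
  |U|=3: {0,2,5}:1  {1,3,4}:3  {1,4,5}:3  {2,3,5}:3  {2,4,5}:3  {3,4,5}:6
  |U|=4: {0,2,3,5}:4  {0,2,4,5}:4  {1,2,4,5}:6  {1,3,4,5}:12  {2,3,4,5}:12
  start at 0(o): 30
  start at 1(a): 20
  start at 3(c): 10
sum over floor = 60

60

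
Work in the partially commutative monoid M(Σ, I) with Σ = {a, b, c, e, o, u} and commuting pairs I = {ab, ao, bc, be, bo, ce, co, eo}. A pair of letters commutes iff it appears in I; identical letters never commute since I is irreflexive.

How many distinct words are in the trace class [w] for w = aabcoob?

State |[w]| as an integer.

210

#0=a has no predecessor
#1=a depends on [0:a]
#2=b has no predecessor
#3=c depends on [1:a]
#4=o has no predecessor
#5=o depends on [4:o]
#6=b depends on [2:b]
sources: [0:a, 2:b, 4:o]
N(rest) = Σ N(rest − s) over sources s of rest; N(one piece) = 1:
  size 1 → [3]=1  [5]=1  [6]=1
  size 2 → [1,3]=1  [2,6]=1  [3,5]=2  [3,6]=2  [4,5]=1  [5,6]=2
  size 3 → [0,1,3]=1  [1,3,5]=3  [1,3,6]=3  [2,3,6]=3  [2,5,6]=3  [3,4,5]=3  [3,5,6]=6  [4,5,6]=3
  size 4 → [0,1,3,5]=4  [0,1,3,6]=4  [1,2,3,6]=6  [1,3,4,5]=6  [1,3,5,6]=12  [2,3,5,6]=12  [2,4,5,6]=6  [3,4,5,6]=12
  size 5 → [0,1,2,3,6]=10  [0,1,3,4,5]=10  [0,1,3,5,6]=20  [1,2,3,5,6]=30  [1,3,4,5,6]=30  [2,3,4,5,6]=30
  first=0(a) contributes 90
  first=2(b) contributes 60
  first=4(o) contributes 60
|[w]| = 210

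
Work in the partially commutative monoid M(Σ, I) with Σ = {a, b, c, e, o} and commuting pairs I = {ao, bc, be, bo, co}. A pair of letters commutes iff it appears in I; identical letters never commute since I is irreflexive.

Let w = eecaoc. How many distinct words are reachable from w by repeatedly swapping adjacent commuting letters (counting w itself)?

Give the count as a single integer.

0(e) covers ∅
1(e) covers 0:e
2(c) covers 1:e
3(a) covers 2:c
4(o) covers 1:e
5(c) covers 3:a
floor of heap: 0:e
completions by unplaced set U, small U first (add the entries for U minus each lowest piece of U):
  |U|=1: {4}:1  {5}:1
  |U|=2: {3,5}:1  {4,5}:2
  |U|=3: {2,3,5}:1  {3,4,5}:3
  |U|=4: {2,3,4,5}:4
  start at 0(e): 4

4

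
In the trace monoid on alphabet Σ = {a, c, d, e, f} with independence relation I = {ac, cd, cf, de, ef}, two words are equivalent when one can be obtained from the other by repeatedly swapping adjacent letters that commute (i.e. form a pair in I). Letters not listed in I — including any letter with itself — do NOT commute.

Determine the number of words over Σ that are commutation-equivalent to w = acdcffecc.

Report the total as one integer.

111

piece 0:a — minimal
piece 1:c — minimal
piece 2:d rests on {0:a}
piece 3:c rests on {1:c}
piece 4:f rests on {2:d}
piece 5:f rests on {4:f}
piece 6:e rests on {0:a, 3:c}
piece 7:c rests on {6:e}
piece 8:c rests on {7:c}
minimal pieces: {0:a, 1:c}
ways to finish when only these pieces remain (= sum over removing one remaining piece with nothing left below it):
  1 left: {5}→1  {8}→1
  2 left: {4,5}→1  {5,8}→2  {7,8}→1
  3 left: {2,4,5}→1  {4,5,8}→3  {5,7,8}→3  {6,7,8}→1
  4 left: {2,4,5,8}→4  {3,6,7,8}→1  {4,5,7,8}→6  {5,6,7,8}→4
  5 left: {1,3,6,7,8}→1  {2,4,5,7,8}→10  {3,5,6,7,8}→5  {4,5,6,7,8}→10
  6 left: {1,3,5,6,7,8}→6  {2,4,5,6,7,8}→20  {3,4,5,6,7,8}→15
  7 left: {0,2,4,5,6,7,8}→20  {1,3,4,5,6,7,8}→21  {2,3,4,5,6,7,8}→35
  placing 0:a first → 56 extensions
  placing 1:c first → 55 extensions
total linear extensions = 111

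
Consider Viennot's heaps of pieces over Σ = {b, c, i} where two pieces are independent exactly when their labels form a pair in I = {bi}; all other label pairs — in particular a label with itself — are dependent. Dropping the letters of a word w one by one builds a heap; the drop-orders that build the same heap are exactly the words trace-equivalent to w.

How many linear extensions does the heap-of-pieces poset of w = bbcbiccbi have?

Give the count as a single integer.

drop 0:b onto floor
drop 1:b onto {0:b}
drop 2:c onto {1:b}
drop 3:b onto {2:c}
drop 4:i onto {2:c}
drop 5:c onto {3:b, 4:i}
drop 6:c onto {5:c}
drop 7:b onto {6:c}
drop 8:i onto {6:c}
ground layer = {0:b}
drop-orders for the pieces not yet dropped (sum over which currently-grounded one goes next):
  1 to go: {7} 1  {8} 1
  2 to go: {7,8} 2
  3 to go: {6,7,8} 2
  4 to go: {5,6,7,8} 2
  5 to go: {3,5,6,7,8} 2  {4,5,6,7,8} 2
  6 to go: {3,4,5,6,7,8} 4
  7 to go: {2,3,4,5,6,7,8} 4
  if 0:b drops first: 4 orders

4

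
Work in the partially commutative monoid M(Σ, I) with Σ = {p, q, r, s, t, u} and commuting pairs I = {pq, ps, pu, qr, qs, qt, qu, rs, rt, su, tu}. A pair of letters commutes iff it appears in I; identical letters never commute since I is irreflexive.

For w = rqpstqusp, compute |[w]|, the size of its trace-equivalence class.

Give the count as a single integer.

#0=r has no predecessor
#1=q has no predecessor
#2=p depends on [0:r]
#3=s has no predecessor
#4=t depends on [2:p, 3:s]
#5=q depends on [1:q]
#6=u depends on [0:r]
#7=s depends on [4:t]
#8=p depends on [4:t]
sources: [0:r, 1:q, 3:s]
N(rest) = Σ N(rest − s) over sources s of rest; N(one piece) = 1:
  size 1 → [5]=1  [6]=1  [7]=1  [8]=1
  size 2 → [1,5]=1  [5,6]=2  [5,7]=2  [5,8]=2  [6,7]=2  [6,8]=2  [7,8]=2
  size 3 → [1,5,6]=3  [1,5,7]=3  [1,5,8]=3  [4,7,8]=2  [5,6,7]=6  [5,6,8]=6  [5,7,8]=6  [6,7,8]=6
  size 4 → [1,5,6,7]=12  [1,5,6,8]=12  [1,5,7,8]=12  [2,4,7,8]=2  [3,4,7,8]=2  [4,5,7,8]=8  [4,6,7,8]=8  [5,6,7,8]=24
  size 5 → [1,4,5,7,8]=20  [1,5,6,7,8]=60  [2,3,4,7,8]=4  [2,4,5,7,8]=10  [2,4,6,7,8]=10  [3,4,5,7,8]=10  [3,4,6,7,8]=10  [4,5,6,7,8]=40
  size 6 → [0,2,4,6,7,8]=10  [1,2,4,5,7,8]=30  [1,3,4,5,7,8]=30  [1,4,5,6,7,8]=120  [2,3,4,5,7,8]=24  [2,3,4,6,7,8]=24  [2,4,5,6,7,8]=60  [3,4,5,6,7,8]=60
  size 7 → [0,2,3,4,6,7,8]=34  [0,2,4,5,6,7,8]=70  [1,2,3,4,5,7,8]=84  [1,2,4,5,6,7,8]=210  [1,3,4,5,6,7,8]=210  [2,3,4,5,6,7,8]=168
  first=0(r) contributes 672
  first=1(q) contributes 272
  first=3(s) contributes 280
|[w]| = 1224

1224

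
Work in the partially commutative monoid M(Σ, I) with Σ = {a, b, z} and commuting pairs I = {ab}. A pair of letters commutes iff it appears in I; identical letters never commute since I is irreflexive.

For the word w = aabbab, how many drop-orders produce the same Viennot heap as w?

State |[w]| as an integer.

#0=a has no predecessor
#1=a depends on [0:a]
#2=b has no predecessor
#3=b depends on [2:b]
#4=a depends on [1:a]
#5=b depends on [3:b]
sources: [0:a, 2:b]
N(rest) = Σ N(rest − s) over sources s of rest; N(one piece) = 1:
  size 1 → [4]=1  [5]=1
  size 2 → [1,4]=1  [3,5]=1  [4,5]=2
  size 3 → [0,1,4]=1  [1,4,5]=3  [2,3,5]=1  [3,4,5]=3
  size 4 → [0,1,4,5]=4  [1,3,4,5]=6  [2,3,4,5]=4
  first=0(a) contributes 10
  first=2(b) contributes 10
|[w]| = 20

20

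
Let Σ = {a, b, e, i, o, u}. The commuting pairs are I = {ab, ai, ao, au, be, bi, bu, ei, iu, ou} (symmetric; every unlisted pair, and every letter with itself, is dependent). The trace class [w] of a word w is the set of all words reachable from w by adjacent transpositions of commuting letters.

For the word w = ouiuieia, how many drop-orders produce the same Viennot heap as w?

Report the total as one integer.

65

0(o) covers ∅
1(u) covers ∅
2(i) covers 0:o
3(u) covers 1:u
4(i) covers 2:i
5(e) covers 0:o, 3:u
6(i) covers 4:i
7(a) covers 5:e
floor of heap: 0:o, 1:u
completions by unplaced set U, small U first (add the entries for U minus each lowest piece of U):
  |U|=1: {6}:1  {7}:1
  |U|=2: {4,6}:1  {5,7}:1  {6,7}:2
  |U|=3: {2,4,6}:1  {3,5,7}:1  {4,6,7}:3  {5,6,7}:3
  |U|=4: {1,3,5,7}:1  {2,4,6,7}:4  {3,5,6,7}:4  {4,5,6,7}:6
  |U|=5: {1,3,5,6,7}:5  {2,4,5,6,7}:10  {3,4,5,6,7}:10
  |U|=6: {0,2,4,5,6,7}:10  {1,3,4,5,6,7}:15  {2,3,4,5,6,7}:20
  start at 0(o): 35
  start at 1(u): 30
sum over floor = 65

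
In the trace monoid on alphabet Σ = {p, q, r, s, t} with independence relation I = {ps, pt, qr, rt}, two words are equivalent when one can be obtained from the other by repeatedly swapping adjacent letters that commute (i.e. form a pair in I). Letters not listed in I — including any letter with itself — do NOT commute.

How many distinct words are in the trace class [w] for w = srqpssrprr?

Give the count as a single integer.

0(s) covers ∅
1(r) covers 0:s
2(q) covers 0:s
3(p) covers 1:r, 2:q
4(s) covers 1:r, 2:q
5(s) covers 4:s
6(r) covers 3:p, 5:s
7(p) covers 6:r
8(r) covers 7:p
9(r) covers 8:r
floor of heap: 0:s
completions by unplaced set U, small U first (add the entries for U minus each lowest piece of U):
  |U|=1: {9}:1
  |U|=2: {8,9}:1
  |U|=3: {7,8,9}:1
  |U|=4: {6,7,8,9}:1
  |U|=5: {3,6,7,8,9}:1  {5,6,7,8,9}:1
  |U|=6: {3,5,6,7,8,9}:2  {4,5,6,7,8,9}:1
  |U|=7: {3,4,5,6,7,8,9}:3
  |U|=8: {1,3,4,5,6,7,8,9}:3  {2,3,4,5,6,7,8,9}:3
  start at 0(s): 6

6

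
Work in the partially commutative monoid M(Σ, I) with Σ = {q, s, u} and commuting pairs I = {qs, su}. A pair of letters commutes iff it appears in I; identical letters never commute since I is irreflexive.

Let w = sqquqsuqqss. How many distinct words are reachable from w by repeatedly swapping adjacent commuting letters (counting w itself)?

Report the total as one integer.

330

drop 0:s onto floor
drop 1:q onto floor
drop 2:q onto {1:q}
drop 3:u onto {2:q}
drop 4:q onto {3:u}
drop 5:s onto {0:s}
drop 6:u onto {4:q}
drop 7:q onto {6:u}
drop 8:q onto {7:q}
drop 9:s onto {5:s}
drop 10:s onto {9:s}
ground layer = {0:s, 1:q}
drop-orders for the pieces not yet dropped (sum over which currently-grounded one goes next):
  1 to go: {8} 1  {10} 1
  2 to go: {7,8} 1  {8,10} 2  {9,10} 1
  3 to go: {5,9,10} 1  {6,7,8} 1  {7,8,10} 3  {8,9,10} 3
  4 to go: {0,5,9,10} 1  {4,6,7,8} 1  {5,8,9,10} 4  {6,7,8,10} 4  {7,8,9,10} 6
  5 to go: {0,5,8,9,10} 5  {3,4,6,7,8} 1  {4,6,7,8,10} 5  {5,7,8,9,10} 10  {6,7,8,9,10} 10
  6 to go: {0,5,7,8,9,10} 15  {2,3,4,6,7,8} 1  {3,4,6,7,8,10} 6  {4,6,7,8,9,10} 15  {5,6,7,8,9,10} 20
  7 to go: {0,5,6,7,8,9,10} 35  {1,2,3,4,6,7,8} 1  {2,3,4,6,7,8,10} 7  {3,4,6,7,8,9,10} 21  {4,5,6,7,8,9,10} 35
  8 to go: {0,4,5,6,7,8,9,10} 70  {1,2,3,4,6,7,8,10} 8  {2,3,4,6,7,8,9,10} 28  {3,4,5,6,7,8,9,10} 56
  9 to go: {0,3,4,5,6,7,8,9,10} 126  {1,2,3,4,6,7,8,9,10} 36  {2,3,4,5,6,7,8,9,10} 84
  if 0:s drops first: 120 orders
  if 1:q drops first: 210 orders
heap linearizations: 330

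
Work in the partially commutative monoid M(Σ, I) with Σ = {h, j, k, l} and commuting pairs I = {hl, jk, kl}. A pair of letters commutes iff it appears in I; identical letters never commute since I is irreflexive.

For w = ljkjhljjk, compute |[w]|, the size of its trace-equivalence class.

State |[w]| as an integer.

0(l) covers ∅
1(j) covers 0:l
2(k) covers ∅
3(j) covers 1:j
4(h) covers 2:k, 3:j
5(l) covers 3:j
6(j) covers 4:h, 5:l
7(j) covers 6:j
8(k) covers 4:h
floor of heap: 0:l, 2:k
completions by unplaced set U, small U first (add the entries for U minus each lowest piece of U):
  |U|=1: {7}:1  {8}:1
  |U|=2: {6,7}:1  {7,8}:2
  |U|=3: {5,6,7}:1  {6,7,8}:3
  |U|=4: {4,6,7,8}:3  {5,6,7,8}:4
  |U|=5: {2,4,6,7,8}:3  {4,5,6,7,8}:7
  |U|=6: {2,4,5,6,7,8}:10  {3,4,5,6,7,8}:7
  |U|=7: {1,3,4,5,6,7,8}:7  {2,3,4,5,6,7,8}:17
  start at 0(l): 24
  start at 2(k): 7
sum over floor = 31

31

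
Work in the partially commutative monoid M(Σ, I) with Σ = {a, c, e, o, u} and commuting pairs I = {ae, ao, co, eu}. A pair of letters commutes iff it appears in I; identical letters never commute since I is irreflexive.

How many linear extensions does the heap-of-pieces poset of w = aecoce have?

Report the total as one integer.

#0=a has no predecessor
#1=e has no predecessor
#2=c depends on [0:a, 1:e]
#3=o depends on [1:e]
#4=c depends on [2:c]
#5=e depends on [3:o, 4:c]
sources: [0:a, 1:e]
N(rest) = Σ N(rest − s) over sources s of rest; N(one piece) = 1:
  size 1 → [5]=1
  size 2 → [3,5]=1  [4,5]=1
  size 3 → [2,4,5]=1  [3,4,5]=2
  size 4 → [0,2,4,5]=1  [2,3,4,5]=3
  first=0(a) contributes 3
  first=1(e) contributes 4
|[w]| = 7

7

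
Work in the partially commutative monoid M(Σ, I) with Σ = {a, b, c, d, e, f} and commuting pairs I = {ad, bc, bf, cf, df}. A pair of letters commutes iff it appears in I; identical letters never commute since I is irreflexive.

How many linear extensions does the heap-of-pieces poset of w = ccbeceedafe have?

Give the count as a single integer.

9

piece 0:c — minimal
piece 1:c rests on {0:c}
piece 2:b — minimal
piece 3:e rests on {1:c, 2:b}
piece 4:c rests on {3:e}
piece 5:e rests on {4:c}
piece 6:e rests on {5:e}
piece 7:d rests on {6:e}
piece 8:a rests on {6:e}
piece 9:f rests on {8:a}
piece 10:e rests on {7:d, 9:f}
minimal pieces: {0:c, 2:b}
ways to finish when only these pieces remain (= sum over removing one remaining piece with nothing left below it):
  1 left: {10}→1
  2 left: {7,10}→1  {9,10}→1
  3 left: {7,9,10}→2  {8,9,10}→1
  4 left: {7,8,9,10}→3
  5 left: {6,7,8,9,10}→3
  6 left: {5,6,7,8,9,10}→3
  7 left: {4,5,6,7,8,9,10}→3
  8 left: {3,4,5,6,7,8,9,10}→3
  9 left: {1,3,4,5,6,7,8,9,10}→3  {2,3,4,5,6,7,8,9,10}→3
  placing 0:c first → 6 extensions
  placing 2:b first → 3 extensions
total linear extensions = 9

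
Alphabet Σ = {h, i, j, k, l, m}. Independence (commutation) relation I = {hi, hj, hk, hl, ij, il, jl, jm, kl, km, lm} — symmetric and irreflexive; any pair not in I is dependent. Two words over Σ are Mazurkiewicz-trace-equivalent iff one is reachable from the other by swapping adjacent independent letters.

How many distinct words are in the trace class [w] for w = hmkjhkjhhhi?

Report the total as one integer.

0(h) covers ∅
1(m) covers 0:h
2(k) covers ∅
3(j) covers 2:k
4(h) covers 1:m
5(k) covers 3:j
6(j) covers 5:k
7(h) covers 4:h
8(h) covers 7:h
9(h) covers 8:h
10(i) covers 1:m, 5:k
floor of heap: 0:h, 2:k
completions by unplaced set U, small U first (add the entries for U minus each lowest piece of U):
  |U|=1: {6}:1  {9}:1  {10}:1
  |U|=2: {6,9}:2  {6,10}:2  {8,9}:1  {9,10}:2
  |U|=3: {5,6,10}:2  {6,8,9}:3  {6,9,10}:6  {7,8,9}:1  {8,9,10}:3
  |U|=4: {3,5,6,10}:2  {4,7,8,9}:1  {5,6,9,10}:8  {6,7,8,9}:4  {6,8,9,10}:12  {7,8,9,10}:4
  |U|=5: {2,3,5,6,10}:2  {3,5,6,9,10}:10  {4,6,7,8,9}:5  {4,7,8,9,10}:5  {5,6,8,9,10}:20  {6,7,8,9,10}:20
  |U|=6: {1,4,7,8,9,10}:5  {2,3,5,6,9,10}:12  {3,5,6,8,9,10}:30  {4,6,7,8,9,10}:30  {5,6,7,8,9,10}:40
  |U|=7: {0,1,4,7,8,9,10}:5  {1,4,6,7,8,9,10}:35  {2,3,5,6,8,9,10}:42  {3,5,6,7,8,9,10}:70  {4,5,6,7,8,9,10}:70
  |U|=8: {0,1,4,6,7,8,9,10}:40  {1,4,5,6,7,8,9,10}:105  {2,3,5,6,7,8,9,10}:112  {3,4,5,6,7,8,9,10}:140
  |U|=9: {0,1,4,5,6,7,8,9,10}:145  {1,3,4,5,6,7,8,9,10}:245  {2,3,4,5,6,7,8,9,10}:252
  start at 0(h): 497
  start at 2(k): 390
sum over floor = 887

887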